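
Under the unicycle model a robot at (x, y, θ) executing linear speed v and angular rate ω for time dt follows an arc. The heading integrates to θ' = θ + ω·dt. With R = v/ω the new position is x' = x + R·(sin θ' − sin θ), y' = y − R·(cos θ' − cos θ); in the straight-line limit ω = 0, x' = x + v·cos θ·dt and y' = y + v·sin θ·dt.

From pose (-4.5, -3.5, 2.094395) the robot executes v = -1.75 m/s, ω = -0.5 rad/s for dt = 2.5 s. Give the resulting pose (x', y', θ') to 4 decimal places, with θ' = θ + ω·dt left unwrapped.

(-4.9146, -7.5746, 0.8444)

θ' = 2.0944 + -0.5·2.5 = 0.8444
R = v/ω = -1.75/-0.5 = 3.5000
x' = -4.5 + 3.5000·(sin 0.8444 − sin 2.0944) = -4.9146
y' = -3.5 − 3.5000·(cos 0.8444 − cos 2.0944) = -7.5746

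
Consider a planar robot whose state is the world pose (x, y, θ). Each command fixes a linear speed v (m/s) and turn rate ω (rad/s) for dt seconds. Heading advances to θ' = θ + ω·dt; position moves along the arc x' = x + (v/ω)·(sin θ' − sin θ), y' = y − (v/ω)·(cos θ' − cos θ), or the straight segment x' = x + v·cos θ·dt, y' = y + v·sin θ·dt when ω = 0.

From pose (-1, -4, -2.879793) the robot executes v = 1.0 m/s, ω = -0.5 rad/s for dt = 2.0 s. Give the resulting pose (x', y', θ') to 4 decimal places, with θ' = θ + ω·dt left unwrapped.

(-2.8636, -3.5475, -3.8798)

θ' = -2.8798 + -0.5·2.0 = -3.8798
R = v/ω = 1.0/-0.5 = -2.0000
x' = -1 + -2.0000·(sin -3.8798 − sin -2.8798) = -2.8636
y' = -4 − -2.0000·(cos -3.8798 − cos -2.8798) = -3.5475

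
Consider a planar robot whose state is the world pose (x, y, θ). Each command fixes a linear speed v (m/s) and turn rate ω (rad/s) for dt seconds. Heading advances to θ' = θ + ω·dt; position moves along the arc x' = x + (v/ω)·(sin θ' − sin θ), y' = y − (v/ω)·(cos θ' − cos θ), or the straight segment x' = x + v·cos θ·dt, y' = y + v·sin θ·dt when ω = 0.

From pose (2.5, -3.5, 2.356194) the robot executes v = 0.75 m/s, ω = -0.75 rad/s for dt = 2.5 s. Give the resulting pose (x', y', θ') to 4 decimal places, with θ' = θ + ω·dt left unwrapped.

θ' = 2.3562 + -0.75·2.5 = 0.4812
R = v/ω = 0.75/-0.75 = -1.0000
x' = 2.5 + -1.0000·(sin 0.4812 − sin 2.3562) = 2.7443
y' = -3.5 − -1.0000·(cos 0.4812 − cos 2.3562) = -1.9065

(2.7443, -1.9065, 0.4812)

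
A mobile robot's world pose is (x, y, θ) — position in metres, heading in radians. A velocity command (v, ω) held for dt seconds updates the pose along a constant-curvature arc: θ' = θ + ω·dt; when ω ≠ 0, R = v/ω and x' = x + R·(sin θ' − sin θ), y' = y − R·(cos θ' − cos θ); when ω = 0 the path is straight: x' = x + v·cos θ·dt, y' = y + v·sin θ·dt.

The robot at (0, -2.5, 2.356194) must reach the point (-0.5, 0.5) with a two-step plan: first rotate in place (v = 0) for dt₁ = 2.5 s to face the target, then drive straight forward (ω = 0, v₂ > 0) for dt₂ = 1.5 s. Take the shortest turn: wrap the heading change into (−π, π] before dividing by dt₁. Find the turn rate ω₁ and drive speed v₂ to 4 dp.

heading to target = atan2(0.5−-2.5, -0.5−0) = 1.7359
Δθ = wrap(1.7359 − 2.3562) = -0.6202; ω₁ = Δθ/dt₁ = -0.2481
distance = √((-0.5−0)² + (0.5−-2.5)²) = 3.0414; v₂ = distance/dt₂ = 2.0276

ω₁ = -0.2481, v₂ = 2.0276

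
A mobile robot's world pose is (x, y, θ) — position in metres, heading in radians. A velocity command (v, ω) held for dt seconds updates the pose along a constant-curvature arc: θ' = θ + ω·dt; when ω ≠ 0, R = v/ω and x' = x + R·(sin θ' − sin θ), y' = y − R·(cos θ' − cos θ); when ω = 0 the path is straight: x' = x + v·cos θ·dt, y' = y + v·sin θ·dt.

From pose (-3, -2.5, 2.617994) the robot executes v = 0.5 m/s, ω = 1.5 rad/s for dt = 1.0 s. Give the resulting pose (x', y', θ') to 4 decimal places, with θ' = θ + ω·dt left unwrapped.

(-3.4428, -2.6020, 4.1180)

θ' = 2.6180 + 1.5·1.0 = 4.1180
R = v/ω = 0.5/1.5 = 0.3333
x' = -3 + 0.3333·(sin 4.1180 − sin 2.6180) = -3.4428
y' = -2.5 − 0.3333·(cos 4.1180 − cos 2.6180) = -2.6020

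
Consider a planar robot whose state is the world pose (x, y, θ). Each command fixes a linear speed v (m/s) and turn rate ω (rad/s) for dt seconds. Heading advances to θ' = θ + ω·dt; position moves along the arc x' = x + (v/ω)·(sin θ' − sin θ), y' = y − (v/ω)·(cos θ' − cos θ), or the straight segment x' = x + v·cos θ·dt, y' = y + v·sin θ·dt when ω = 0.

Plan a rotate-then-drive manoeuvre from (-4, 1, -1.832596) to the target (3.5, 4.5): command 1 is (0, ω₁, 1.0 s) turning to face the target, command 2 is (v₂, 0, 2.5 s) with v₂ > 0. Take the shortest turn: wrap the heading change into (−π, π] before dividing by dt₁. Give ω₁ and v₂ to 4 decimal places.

ω₁ = 2.2692, v₂ = 3.3106

heading to target = atan2(4.5−1, 3.5−-4) = 0.4366
Δθ = wrap(0.4366 − -1.8326) = 2.2692; ω₁ = Δθ/dt₁ = 2.2692
distance = √((3.5−-4)² + (4.5−1)²) = 8.2765; v₂ = distance/dt₂ = 3.3106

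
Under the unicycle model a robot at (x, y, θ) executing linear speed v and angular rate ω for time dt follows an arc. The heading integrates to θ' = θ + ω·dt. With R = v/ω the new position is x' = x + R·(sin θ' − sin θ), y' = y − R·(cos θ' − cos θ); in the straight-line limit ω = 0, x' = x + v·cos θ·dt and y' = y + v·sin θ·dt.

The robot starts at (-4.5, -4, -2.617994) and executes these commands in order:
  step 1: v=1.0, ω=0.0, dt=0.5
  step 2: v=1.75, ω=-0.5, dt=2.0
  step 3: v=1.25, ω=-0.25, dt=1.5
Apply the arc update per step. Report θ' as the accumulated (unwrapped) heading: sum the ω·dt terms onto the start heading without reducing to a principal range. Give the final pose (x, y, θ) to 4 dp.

step 1: θ'=-2.6180 (straight) → pose (-4.9330, -4.2500, -2.6180)
step 2: θ'=-3.6180 (R=-3.5000) → pose (-8.2881, -4.3292, -3.6180)
step 3: θ'=-3.9930 (R=-5.0000) → pose (-9.7562, -3.1806, -3.9930)

(-9.7562, -3.1806, -3.9930)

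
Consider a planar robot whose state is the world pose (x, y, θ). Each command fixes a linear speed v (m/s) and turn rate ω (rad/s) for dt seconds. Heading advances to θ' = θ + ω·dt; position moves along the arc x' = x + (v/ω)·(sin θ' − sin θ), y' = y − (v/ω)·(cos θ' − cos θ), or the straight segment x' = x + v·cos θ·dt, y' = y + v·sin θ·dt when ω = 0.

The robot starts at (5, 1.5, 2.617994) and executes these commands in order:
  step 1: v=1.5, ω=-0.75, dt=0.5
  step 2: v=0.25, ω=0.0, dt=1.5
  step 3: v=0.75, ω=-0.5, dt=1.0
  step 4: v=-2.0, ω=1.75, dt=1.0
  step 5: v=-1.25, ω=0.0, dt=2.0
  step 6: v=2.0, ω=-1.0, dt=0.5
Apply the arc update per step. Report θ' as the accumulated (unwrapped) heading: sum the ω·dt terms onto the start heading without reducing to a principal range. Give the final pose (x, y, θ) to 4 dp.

step 1: θ'=2.2430 (R=-2.0000) → pose (4.4351, 1.9866, 2.2430)
step 2: θ'=2.2430 (straight) → pose (4.2016, 2.2801, 2.2430)
step 3: θ'=1.7430 (R=-1.5000) → pose (3.8974, 2.9571, 1.7430)
step 4: θ'=3.4930 (R=-1.1429) → pose (5.4168, 2.0799, 3.4930)
step 5: θ'=3.4930 (straight) → pose (7.7640, 2.9404, 3.4930)
step 6: θ'=2.9930 (R=-2.0000) → pose (6.7795, 2.8403, 2.9930)

(6.7795, 2.8403, 2.9930)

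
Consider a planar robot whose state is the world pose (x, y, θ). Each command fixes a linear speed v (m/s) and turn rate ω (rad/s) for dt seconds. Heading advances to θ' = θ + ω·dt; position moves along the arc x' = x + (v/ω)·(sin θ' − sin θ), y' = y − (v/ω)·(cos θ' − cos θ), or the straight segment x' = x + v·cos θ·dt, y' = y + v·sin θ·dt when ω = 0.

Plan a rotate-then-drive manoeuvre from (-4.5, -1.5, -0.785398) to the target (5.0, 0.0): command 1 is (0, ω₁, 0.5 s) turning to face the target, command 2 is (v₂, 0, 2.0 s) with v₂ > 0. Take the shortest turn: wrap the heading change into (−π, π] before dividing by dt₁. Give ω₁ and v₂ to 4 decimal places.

ω₁ = 1.8840, v₂ = 4.8088

heading to target = atan2(0−-1.5, 5−-4.5) = 0.1566
Δθ = wrap(0.1566 − -0.7854) = 0.9420; ω₁ = Δθ/dt₁ = 1.8840
distance = √((5−-4.5)² + (0−-1.5)²) = 9.6177; v₂ = distance/dt₂ = 4.8088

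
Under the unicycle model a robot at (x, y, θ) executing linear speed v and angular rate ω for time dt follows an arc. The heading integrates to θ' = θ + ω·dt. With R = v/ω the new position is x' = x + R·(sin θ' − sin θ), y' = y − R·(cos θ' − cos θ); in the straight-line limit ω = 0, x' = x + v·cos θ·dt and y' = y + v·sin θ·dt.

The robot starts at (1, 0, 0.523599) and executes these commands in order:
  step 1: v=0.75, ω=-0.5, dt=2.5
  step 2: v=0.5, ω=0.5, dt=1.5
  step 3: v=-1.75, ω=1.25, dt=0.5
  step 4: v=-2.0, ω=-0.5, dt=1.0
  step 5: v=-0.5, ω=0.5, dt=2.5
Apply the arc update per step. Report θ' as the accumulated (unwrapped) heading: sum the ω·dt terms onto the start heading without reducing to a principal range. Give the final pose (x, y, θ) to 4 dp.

step 1: θ'=-0.7264 (R=-1.5000) → pose (2.7463, -0.1777, -0.7264)
step 2: θ'=0.0236 (R=1.0000) → pose (3.4341, -0.4298, 0.0236)
step 3: θ'=0.6486 (R=-1.4000) → pose (2.6214, -0.7137, 0.6486)
step 4: θ'=0.1486 (R=4.0000) → pose (0.7973, -1.4819, 0.1486)
step 5: θ'=1.3986 (R=-1.0000) → pose (-0.0398, -2.2996, 1.3986)

(-0.0398, -2.2996, 1.3986)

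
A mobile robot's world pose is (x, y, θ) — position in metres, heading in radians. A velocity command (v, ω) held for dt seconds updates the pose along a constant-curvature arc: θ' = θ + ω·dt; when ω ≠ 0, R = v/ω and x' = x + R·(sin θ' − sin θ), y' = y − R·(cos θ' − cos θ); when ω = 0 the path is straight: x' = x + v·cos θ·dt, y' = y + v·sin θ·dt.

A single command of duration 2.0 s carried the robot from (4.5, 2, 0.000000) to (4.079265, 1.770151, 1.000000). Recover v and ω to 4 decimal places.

v = -0.2500, ω = 0.5000

Δθ = 1.000000 − 0.000000 = 1.000000
ω = Δθ/dt = 1.000000/2.0 = 0.5000
R = Δx/(sin θ' − sin θ) = -0.5000
v = R·ω = -0.5000·0.5000 = -0.2500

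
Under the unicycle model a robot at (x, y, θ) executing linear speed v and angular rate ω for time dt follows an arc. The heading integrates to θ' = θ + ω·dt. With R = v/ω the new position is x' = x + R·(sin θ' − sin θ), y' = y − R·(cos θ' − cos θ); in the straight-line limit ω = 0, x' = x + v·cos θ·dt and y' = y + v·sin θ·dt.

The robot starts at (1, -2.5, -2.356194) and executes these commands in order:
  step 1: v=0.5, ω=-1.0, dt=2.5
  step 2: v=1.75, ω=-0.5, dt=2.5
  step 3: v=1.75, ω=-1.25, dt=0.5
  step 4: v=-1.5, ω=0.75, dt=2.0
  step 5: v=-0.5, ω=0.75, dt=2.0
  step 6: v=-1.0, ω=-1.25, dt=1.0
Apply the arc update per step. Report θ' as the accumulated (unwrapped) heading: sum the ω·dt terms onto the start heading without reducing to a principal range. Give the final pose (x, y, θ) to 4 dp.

step 1: θ'=-4.8562 (R=-0.5000) → pose (0.1516, -2.0748, -4.8562)
step 2: θ'=-6.1062 (R=-3.5000) → pose (2.9992, 0.8689, -6.1062)
step 3: θ'=-6.7312 (R=-1.4000) → pose (3.8522, 0.7527, -6.7312)
step 4: θ'=-5.2312 (R=-2.0000) → pose (1.2490, -0.0583, -5.2312)
step 5: θ'=-3.7312 (R=-0.6667) → pose (1.4573, -0.9430, -3.7312)
step 6: θ'=-4.9812 (R=0.8000) → pose (1.7837, -1.8203, -4.9812)

(1.7837, -1.8203, -4.9812)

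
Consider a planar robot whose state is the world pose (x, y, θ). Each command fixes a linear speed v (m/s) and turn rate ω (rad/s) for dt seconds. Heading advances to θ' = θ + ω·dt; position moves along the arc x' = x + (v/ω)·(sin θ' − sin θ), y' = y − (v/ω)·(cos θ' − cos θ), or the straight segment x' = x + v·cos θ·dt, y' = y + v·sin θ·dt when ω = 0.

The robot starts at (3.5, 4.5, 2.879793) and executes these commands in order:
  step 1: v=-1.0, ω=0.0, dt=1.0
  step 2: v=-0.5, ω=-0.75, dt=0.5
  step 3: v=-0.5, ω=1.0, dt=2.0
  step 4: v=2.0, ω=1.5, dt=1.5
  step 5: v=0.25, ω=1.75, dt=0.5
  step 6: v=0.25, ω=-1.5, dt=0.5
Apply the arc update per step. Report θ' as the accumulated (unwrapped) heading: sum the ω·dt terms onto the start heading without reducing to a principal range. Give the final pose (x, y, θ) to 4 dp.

step 1: θ'=2.8798 (straight) → pose (4.4659, 4.2412, 2.8798)
step 2: θ'=2.5048 (R=0.6667) → pose (4.6898, 4.1332, 2.5048)
step 3: θ'=4.5048 (R=-0.5000) → pose (5.4764, 4.4322, 4.5048)
step 4: θ'=6.7548 (R=1.3333) → pose (7.3868, 2.9696, 6.7548)
step 5: θ'=7.6298 (R=0.1429) → pose (7.4612, 3.0651, 7.6298)
step 6: θ'=6.8798 (R=-0.1667) → pose (7.5301, 3.1659, 6.8798)

(7.5301, 3.1659, 6.8798)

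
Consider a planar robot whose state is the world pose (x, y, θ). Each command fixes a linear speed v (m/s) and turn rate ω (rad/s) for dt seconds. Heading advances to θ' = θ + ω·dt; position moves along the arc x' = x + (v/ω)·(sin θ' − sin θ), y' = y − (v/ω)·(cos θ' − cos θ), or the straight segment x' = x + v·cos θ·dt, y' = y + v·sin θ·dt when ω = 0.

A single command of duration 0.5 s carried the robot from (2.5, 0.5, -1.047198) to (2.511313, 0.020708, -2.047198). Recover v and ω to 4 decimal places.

Δθ = -2.047198 − -1.047198 = -1.000000
ω = Δθ/dt = -1.000000/0.5 = -2.0000
R = −Δy/(cos θ' − cos θ) = -0.5000
v = R·ω = -0.5000·-2.0000 = 1.0000

v = 1.0000, ω = -2.0000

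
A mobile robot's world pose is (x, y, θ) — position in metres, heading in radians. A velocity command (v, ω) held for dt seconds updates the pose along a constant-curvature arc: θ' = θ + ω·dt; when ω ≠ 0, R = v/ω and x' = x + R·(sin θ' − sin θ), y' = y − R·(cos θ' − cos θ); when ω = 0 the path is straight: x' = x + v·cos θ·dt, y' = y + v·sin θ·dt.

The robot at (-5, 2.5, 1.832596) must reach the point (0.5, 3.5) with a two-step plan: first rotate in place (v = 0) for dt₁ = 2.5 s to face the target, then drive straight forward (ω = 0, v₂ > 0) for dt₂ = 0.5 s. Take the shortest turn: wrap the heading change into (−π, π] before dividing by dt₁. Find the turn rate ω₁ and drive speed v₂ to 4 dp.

heading to target = atan2(3.5−2.5, 0.5−-5) = 0.1799
Δθ = wrap(0.1799 − 1.8326) = -1.6527; ω₁ = Δθ/dt₁ = -0.6611
distance = √((0.5−-5)² + (3.5−2.5)²) = 5.5902; v₂ = distance/dt₂ = 11.1803

ω₁ = -0.6611, v₂ = 11.1803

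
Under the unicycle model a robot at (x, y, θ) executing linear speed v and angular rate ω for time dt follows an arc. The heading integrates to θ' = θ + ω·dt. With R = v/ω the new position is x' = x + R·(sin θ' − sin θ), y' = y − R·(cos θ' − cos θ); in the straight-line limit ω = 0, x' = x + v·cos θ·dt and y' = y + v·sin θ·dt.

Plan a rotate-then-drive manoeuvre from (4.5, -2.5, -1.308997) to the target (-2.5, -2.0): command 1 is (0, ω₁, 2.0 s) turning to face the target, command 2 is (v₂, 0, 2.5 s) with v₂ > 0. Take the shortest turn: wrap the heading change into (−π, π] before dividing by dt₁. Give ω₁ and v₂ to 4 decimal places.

ω₁ = -0.9520, v₂ = 2.8071

heading to target = atan2(-2−-2.5, -2.5−4.5) = 3.0703
Δθ = wrap(3.0703 − -1.3090) = -1.9039; ω₁ = Δθ/dt₁ = -0.9520
distance = √((-2.5−4.5)² + (-2−-2.5)²) = 7.0178; v₂ = distance/dt₂ = 2.8071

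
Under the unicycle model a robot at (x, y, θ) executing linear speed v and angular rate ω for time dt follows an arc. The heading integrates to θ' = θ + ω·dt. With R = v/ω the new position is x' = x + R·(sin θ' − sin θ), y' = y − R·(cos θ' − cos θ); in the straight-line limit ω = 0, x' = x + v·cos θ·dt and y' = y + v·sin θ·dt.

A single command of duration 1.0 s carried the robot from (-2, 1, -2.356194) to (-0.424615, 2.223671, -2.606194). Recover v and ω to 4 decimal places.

Δθ = -2.606194 − -2.356194 = -0.250000
ω = Δθ/dt = -0.250000/1.0 = -0.2500
R = Δx/(sin θ' − sin θ) = 8.0000
v = R·ω = 8.0000·-0.2500 = -2.0000

v = -2.0000, ω = -0.2500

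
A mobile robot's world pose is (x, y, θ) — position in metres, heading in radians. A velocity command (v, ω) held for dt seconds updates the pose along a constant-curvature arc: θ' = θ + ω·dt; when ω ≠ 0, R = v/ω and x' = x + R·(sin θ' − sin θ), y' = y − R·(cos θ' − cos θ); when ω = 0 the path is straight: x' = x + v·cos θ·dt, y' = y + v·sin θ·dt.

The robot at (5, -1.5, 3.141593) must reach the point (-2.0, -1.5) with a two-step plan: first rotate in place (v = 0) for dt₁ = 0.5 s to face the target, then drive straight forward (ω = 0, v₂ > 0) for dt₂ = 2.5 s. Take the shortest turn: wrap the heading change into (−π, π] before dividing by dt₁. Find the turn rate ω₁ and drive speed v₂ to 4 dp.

ω₁ = 0.0000, v₂ = 2.8000

heading to target = atan2(-1.5−-1.5, -2−5) = 3.1416
Δθ = wrap(3.1416 − 3.1416) = 0.0000; ω₁ = Δθ/dt₁ = 0.0000
distance = √((-2−5)² + (-1.5−-1.5)²) = 7.0000; v₂ = distance/dt₂ = 2.8000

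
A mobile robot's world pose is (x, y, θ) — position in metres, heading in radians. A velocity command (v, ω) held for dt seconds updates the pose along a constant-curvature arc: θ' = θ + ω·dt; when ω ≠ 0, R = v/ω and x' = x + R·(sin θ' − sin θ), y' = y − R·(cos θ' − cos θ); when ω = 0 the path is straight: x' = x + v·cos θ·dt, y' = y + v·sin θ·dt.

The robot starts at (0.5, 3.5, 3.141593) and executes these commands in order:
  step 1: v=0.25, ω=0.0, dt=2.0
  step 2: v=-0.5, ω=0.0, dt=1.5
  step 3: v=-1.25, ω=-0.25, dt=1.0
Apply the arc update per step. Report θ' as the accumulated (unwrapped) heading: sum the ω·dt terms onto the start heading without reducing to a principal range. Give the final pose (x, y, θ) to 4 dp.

step 1: θ'=3.1416 (straight) → pose (0.0000, 3.5000, 3.1416)
step 2: θ'=3.1416 (straight) → pose (0.7500, 3.5000, 3.1416)
step 3: θ'=2.8916 (R=5.0000) → pose (1.9870, 3.3446, 2.8916)

(1.9870, 3.3446, 2.8916)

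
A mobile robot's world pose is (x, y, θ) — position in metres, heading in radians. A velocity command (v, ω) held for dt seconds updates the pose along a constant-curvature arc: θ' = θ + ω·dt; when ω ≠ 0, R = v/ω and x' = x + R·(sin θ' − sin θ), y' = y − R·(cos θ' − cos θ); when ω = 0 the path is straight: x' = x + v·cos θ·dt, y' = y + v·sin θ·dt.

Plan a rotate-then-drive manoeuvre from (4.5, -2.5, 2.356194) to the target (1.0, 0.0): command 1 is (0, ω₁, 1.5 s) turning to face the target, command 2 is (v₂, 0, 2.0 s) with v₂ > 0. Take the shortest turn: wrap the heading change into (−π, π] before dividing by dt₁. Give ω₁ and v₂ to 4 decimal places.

heading to target = atan2(0−-2.5, 1−4.5) = 2.5213
Δθ = wrap(2.5213 − 2.3562) = 0.1651; ω₁ = Δθ/dt₁ = 0.1101
distance = √((1−4.5)² + (0−-2.5)²) = 4.3012; v₂ = distance/dt₂ = 2.1506

ω₁ = 0.1101, v₂ = 2.1506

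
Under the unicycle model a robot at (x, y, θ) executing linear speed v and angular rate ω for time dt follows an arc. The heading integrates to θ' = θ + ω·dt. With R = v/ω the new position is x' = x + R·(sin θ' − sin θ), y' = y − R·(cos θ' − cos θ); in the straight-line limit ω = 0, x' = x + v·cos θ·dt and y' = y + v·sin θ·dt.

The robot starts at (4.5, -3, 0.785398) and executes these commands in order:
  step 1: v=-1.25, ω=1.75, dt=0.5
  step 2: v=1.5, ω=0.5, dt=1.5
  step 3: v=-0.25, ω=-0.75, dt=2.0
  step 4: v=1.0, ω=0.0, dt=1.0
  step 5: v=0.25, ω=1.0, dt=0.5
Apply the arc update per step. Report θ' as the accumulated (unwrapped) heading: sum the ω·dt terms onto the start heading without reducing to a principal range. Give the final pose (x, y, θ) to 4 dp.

(4.0124, -1.1537, 1.4104)

step 1: θ'=1.6604 (R=-0.7143) → pose (4.2937, -3.5690, 1.6604)
step 2: θ'=2.4104 (R=3.0000) → pose (3.3090, -1.6043, 2.4104)
step 3: θ'=0.9104 (R=0.3333) → pose (3.3496, -2.0569, 0.9104)
step 4: θ'=0.9104 (straight) → pose (3.9631, -1.2672, 0.9104)
step 5: θ'=1.4104 (R=0.2500) → pose (4.0124, -1.1537, 1.4104)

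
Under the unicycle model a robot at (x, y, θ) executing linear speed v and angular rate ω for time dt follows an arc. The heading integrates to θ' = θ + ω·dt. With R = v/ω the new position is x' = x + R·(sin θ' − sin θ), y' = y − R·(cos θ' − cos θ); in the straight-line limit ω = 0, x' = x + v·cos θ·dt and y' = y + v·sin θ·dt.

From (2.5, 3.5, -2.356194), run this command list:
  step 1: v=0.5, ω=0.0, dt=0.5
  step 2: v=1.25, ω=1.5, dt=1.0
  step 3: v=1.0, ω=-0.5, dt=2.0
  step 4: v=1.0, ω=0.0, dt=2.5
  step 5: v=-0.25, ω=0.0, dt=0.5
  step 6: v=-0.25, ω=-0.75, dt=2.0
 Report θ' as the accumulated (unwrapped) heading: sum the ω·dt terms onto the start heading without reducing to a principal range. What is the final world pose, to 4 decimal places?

step 1: θ'=-2.3562 (straight) → pose (2.3232, 3.3232, -2.3562)
step 2: θ'=-0.8562 (R=0.8333) → pose (2.2830, 2.1879, -0.8562)
step 3: θ'=-1.8562 (R=-2.0000) → pose (2.6914, 0.3142, -1.8562)
step 4: θ'=-1.8562 (straight) → pose (1.9876, -2.0847, -1.8562)
step 5: θ'=-1.8562 (straight) → pose (2.0228, -1.9648, -1.8562)
step 6: θ'=-3.3562 (R=0.3333) → pose (2.4136, -1.7329, -3.3562)

(2.4136, -1.7329, -3.3562)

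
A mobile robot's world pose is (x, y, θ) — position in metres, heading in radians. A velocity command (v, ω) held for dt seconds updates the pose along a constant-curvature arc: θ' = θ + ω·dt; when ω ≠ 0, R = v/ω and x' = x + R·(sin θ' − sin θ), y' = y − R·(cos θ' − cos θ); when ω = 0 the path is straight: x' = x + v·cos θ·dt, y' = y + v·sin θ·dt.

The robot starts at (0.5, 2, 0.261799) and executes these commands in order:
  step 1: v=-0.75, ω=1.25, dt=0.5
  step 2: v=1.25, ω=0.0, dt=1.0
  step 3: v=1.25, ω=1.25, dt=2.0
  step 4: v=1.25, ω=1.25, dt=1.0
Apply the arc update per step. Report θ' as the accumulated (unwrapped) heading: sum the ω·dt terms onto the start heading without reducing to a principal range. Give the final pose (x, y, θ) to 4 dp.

(-0.7921, 3.4758, 4.6368)

step 1: θ'=0.8868 (R=-0.6000) → pose (0.1903, 1.7996, 0.8868)
step 2: θ'=0.8868 (straight) → pose (0.9801, 2.7684, 0.8868)
step 3: θ'=3.3868 (R=1.0000) → pose (-0.0377, 4.3704, 3.3868)
step 4: θ'=4.6368 (R=1.0000) → pose (-0.7921, 3.4758, 4.6368)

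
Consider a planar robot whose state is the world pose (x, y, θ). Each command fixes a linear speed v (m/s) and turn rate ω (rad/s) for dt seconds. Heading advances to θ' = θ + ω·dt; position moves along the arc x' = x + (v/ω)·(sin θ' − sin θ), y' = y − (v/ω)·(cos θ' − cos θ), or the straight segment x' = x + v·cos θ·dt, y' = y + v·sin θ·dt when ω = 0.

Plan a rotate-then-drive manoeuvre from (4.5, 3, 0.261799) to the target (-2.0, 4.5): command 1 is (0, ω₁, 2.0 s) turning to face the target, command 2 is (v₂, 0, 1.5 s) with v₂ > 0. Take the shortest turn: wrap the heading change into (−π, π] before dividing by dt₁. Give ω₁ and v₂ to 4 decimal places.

heading to target = atan2(4.5−3, -2−4.5) = 2.9148
Δθ = wrap(2.9148 − 0.2618) = 2.6530; ω₁ = Δθ/dt₁ = 1.3265
distance = √((-2−4.5)² + (4.5−3)²) = 6.6708; v₂ = distance/dt₂ = 4.4472

ω₁ = 1.3265, v₂ = 4.4472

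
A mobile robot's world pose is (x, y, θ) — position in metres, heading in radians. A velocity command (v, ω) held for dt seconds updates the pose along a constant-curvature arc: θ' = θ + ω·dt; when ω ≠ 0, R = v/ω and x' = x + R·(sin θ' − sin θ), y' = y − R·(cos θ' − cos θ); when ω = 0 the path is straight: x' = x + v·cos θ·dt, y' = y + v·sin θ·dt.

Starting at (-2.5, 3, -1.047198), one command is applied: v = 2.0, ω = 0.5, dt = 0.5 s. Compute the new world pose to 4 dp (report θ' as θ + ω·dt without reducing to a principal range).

θ' = -1.0472 + 0.5·0.5 = -0.7972
R = v/ω = 2.0/0.5 = 4.0000
x' = -2.5 + 4.0000·(sin -0.7972 − sin -1.0472) = -1.8975
y' = 3 − 4.0000·(cos -0.7972 − cos -1.0472) = 2.2051

(-1.8975, 2.2051, -0.7972)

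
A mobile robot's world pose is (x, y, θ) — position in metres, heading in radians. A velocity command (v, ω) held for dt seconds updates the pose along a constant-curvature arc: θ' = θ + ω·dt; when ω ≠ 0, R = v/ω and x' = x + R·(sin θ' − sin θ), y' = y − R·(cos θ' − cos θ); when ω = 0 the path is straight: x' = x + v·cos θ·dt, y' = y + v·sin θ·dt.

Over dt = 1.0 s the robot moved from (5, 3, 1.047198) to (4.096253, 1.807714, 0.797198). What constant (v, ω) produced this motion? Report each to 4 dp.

v = -1.5000, ω = -0.2500

Δθ = 0.797198 − 1.047198 = -0.250000
ω = Δθ/dt = -0.250000/1.0 = -0.2500
R = −Δy/(cos θ' − cos θ) = 6.0000
v = R·ω = 6.0000·-0.2500 = -1.5000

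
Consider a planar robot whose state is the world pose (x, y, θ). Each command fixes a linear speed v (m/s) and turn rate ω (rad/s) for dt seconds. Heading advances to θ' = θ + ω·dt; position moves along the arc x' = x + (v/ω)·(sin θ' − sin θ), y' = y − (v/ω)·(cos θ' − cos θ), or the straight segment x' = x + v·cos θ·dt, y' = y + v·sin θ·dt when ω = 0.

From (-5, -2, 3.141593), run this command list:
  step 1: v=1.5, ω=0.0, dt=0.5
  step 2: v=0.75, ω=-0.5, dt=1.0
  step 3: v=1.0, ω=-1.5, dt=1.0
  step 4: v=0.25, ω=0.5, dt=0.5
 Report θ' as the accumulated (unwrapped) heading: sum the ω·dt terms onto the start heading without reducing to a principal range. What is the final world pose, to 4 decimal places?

(-6.7184, -0.8349, 1.3916)

step 1: θ'=3.1416 (straight) → pose (-5.7500, -2.0000, 3.1416)
step 2: θ'=2.6416 (R=-1.5000) → pose (-6.4691, -1.8164, 2.6416)
step 3: θ'=1.1416 (R=-0.6667) → pose (-6.7557, -0.9539, 1.1416)
step 4: θ'=1.3916 (R=0.5000) → pose (-6.7184, -0.8349, 1.3916)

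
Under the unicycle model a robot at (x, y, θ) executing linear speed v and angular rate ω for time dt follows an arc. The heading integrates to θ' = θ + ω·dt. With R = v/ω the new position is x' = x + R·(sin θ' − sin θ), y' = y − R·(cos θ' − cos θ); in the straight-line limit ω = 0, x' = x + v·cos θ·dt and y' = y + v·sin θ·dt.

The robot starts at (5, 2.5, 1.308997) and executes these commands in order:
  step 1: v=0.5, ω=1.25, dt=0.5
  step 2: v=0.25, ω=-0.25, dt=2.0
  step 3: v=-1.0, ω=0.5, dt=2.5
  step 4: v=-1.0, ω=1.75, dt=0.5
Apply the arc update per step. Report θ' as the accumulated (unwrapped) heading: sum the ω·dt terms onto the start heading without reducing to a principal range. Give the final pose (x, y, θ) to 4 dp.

step 1: θ'=1.9340 (R=0.4000) → pose (4.9875, 2.7456, 1.9340)
step 2: θ'=1.4340 (R=-1.0000) → pose (4.9316, 3.2373, 1.4340)
step 3: θ'=2.6840 (R=-2.0000) → pose (6.0294, 1.1703, 2.6840)
step 4: θ'=3.5590 (R=-0.5714) → pose (6.5135, 1.1606, 3.5590)

(6.5135, 1.1606, 3.5590)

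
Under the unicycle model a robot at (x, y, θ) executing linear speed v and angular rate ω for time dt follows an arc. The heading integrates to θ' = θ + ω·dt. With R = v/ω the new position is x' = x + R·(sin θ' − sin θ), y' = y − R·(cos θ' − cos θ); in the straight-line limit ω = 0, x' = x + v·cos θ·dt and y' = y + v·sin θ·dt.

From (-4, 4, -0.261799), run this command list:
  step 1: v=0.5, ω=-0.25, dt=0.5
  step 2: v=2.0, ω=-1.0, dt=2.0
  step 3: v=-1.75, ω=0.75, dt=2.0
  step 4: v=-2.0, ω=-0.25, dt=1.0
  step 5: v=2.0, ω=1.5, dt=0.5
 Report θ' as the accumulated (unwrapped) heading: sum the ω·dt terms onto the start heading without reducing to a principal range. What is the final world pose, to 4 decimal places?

step 1: θ'=-0.3868 (R=-2.0000) → pose (-3.7632, 3.9204, -0.3868)
step 2: θ'=-2.3868 (R=-2.0000) → pose (-3.1474, 0.6113, -2.3868)
step 3: θ'=-0.8868 (R=-2.3333) → pose (-2.9376, 3.7854, -0.8868)
step 4: θ'=-1.1368 (R=8.0000) → pose (-3.9955, 5.4765, -1.1368)
step 5: θ'=-0.3868 (R=1.3333) → pose (-3.2887, 4.8024, -0.3868)

(-3.2887, 4.8024, -0.3868)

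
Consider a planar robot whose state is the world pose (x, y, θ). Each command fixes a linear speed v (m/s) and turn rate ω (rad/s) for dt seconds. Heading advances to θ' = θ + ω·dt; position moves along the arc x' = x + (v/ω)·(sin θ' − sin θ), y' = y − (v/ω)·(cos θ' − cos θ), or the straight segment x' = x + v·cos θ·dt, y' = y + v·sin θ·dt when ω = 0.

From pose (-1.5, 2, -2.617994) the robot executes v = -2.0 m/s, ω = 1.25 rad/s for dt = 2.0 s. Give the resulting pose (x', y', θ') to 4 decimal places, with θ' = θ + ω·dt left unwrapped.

θ' = -2.6180 + 1.25·2.0 = -0.1180
R = v/ω = -2.0/1.25 = -1.6000
x' = -1.5 + -1.6000·(sin -0.1180 − sin -2.6180) = -2.1116
y' = 2 − -1.6000·(cos -0.1180 − cos -2.6180) = 4.9745

(-2.1116, 4.9745, -0.1180)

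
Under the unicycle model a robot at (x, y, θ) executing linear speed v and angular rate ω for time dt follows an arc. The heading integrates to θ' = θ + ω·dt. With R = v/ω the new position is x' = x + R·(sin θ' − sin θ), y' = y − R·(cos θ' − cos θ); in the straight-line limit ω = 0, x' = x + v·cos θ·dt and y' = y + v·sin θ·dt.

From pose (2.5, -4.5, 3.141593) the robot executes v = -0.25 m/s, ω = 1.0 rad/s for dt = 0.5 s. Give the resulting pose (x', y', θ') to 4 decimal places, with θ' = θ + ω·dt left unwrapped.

θ' = 3.1416 + 1.0·0.5 = 3.6416
R = v/ω = -0.25/1.0 = -0.2500
x' = 2.5 + -0.2500·(sin 3.6416 − sin 3.1416) = 2.6199
y' = -4.5 − -0.2500·(cos 3.6416 − cos 3.1416) = -4.4694

(2.6199, -4.4694, 3.6416)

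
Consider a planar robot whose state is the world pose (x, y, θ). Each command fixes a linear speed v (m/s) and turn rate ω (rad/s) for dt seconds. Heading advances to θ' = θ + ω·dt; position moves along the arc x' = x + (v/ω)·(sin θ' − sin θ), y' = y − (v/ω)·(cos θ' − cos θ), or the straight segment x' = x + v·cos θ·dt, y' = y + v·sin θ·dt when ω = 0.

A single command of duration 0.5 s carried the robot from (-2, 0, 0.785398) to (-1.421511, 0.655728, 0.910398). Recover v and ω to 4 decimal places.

Δθ = 0.910398 − 0.785398 = 0.125000
ω = Δθ/dt = 0.125000/0.5 = 0.2500
R = −Δy/(cos θ' − cos θ) = 7.0000
v = R·ω = 7.0000·0.2500 = 1.7500

v = 1.7500, ω = 0.2500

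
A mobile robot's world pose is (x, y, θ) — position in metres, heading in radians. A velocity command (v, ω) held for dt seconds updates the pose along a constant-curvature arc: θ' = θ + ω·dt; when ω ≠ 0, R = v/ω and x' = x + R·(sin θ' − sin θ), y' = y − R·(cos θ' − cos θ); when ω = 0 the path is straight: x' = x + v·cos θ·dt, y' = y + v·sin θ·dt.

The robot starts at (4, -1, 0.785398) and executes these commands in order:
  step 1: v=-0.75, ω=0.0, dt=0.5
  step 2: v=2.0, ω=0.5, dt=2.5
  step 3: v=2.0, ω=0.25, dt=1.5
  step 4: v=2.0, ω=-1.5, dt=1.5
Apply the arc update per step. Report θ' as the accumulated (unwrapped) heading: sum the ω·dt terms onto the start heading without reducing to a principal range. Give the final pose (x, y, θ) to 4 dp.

(3.3499, 8.0347, 0.1604)

step 1: θ'=0.7854 (straight) → pose (3.7348, -1.2652, 0.7854)
step 2: θ'=2.0354 (R=4.0000) → pose (4.4824, 3.3555, 2.0354)
step 3: θ'=2.4104 (R=8.0000) → pose (2.6725, 5.7260, 2.4104)
step 4: θ'=0.1604 (R=-1.3333) → pose (3.3499, 8.0347, 0.1604)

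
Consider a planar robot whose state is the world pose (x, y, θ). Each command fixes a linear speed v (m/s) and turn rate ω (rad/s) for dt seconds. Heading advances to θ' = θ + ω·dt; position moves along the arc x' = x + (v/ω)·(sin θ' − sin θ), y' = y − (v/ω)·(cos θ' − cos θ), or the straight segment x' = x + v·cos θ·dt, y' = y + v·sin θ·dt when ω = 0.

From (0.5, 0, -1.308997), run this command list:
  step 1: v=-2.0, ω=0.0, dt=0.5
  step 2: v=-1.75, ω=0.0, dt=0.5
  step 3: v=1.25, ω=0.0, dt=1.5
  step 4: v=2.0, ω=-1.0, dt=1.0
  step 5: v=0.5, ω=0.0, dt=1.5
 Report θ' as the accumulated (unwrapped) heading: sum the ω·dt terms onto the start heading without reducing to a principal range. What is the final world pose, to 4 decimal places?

step 1: θ'=-1.3090 (straight) → pose (0.2412, 0.9659, -1.3090)
step 2: θ'=-1.3090 (straight) → pose (0.0147, 1.8111, -1.3090)
step 3: θ'=-1.3090 (straight) → pose (0.5000, 0.0000, -1.3090)
step 4: θ'=-2.3090 (R=-2.0000) → pose (0.0475, -1.8636, -2.3090)
step 5: θ'=-2.3090 (straight) → pose (-0.4572, -2.4183, -2.3090)

(-0.4572, -2.4183, -2.3090)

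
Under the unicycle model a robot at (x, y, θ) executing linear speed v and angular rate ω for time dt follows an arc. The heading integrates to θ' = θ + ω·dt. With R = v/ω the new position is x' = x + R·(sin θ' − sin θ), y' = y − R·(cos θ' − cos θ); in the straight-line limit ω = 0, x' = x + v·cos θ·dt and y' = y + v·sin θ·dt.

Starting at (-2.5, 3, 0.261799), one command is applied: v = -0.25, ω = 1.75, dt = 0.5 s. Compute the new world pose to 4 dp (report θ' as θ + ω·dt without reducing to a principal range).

(-2.5926, 2.9221, 1.1368)

θ' = 0.2618 + 1.75·0.5 = 1.1368
R = v/ω = -0.25/1.75 = -0.1429
x' = -2.5 + -0.1429·(sin 1.1368 − sin 0.2618) = -2.5926
y' = 3 − -0.1429·(cos 1.1368 − cos 0.2618) = 2.9221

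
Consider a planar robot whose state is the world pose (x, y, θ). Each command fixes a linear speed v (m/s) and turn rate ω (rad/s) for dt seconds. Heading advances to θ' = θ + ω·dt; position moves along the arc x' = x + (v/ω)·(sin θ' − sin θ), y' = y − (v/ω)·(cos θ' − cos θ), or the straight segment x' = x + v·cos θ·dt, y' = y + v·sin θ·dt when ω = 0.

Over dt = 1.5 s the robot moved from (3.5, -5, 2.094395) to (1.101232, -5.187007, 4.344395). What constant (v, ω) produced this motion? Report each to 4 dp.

v = 2.0000, ω = 1.5000

Δθ = 4.344395 − 2.094395 = 2.250000
ω = Δθ/dt = 2.250000/1.5 = 1.5000
R = Δx/(sin θ' − sin θ) = 1.3333
v = R·ω = 1.3333·1.5000 = 2.0000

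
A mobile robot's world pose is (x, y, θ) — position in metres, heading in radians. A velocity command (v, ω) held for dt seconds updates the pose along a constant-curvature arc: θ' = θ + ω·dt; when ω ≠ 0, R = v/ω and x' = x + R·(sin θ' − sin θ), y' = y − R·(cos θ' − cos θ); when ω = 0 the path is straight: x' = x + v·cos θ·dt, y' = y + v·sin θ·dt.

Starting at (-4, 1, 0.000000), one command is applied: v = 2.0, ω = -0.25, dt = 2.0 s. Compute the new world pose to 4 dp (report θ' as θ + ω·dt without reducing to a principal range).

θ' = 0.0000 + -0.25·2.0 = -0.5000
R = v/ω = 2.0/-0.25 = -8.0000
x' = -4 + -8.0000·(sin -0.5000 − sin 0.0000) = -0.1646
y' = 1 − -8.0000·(cos -0.5000 − cos 0.0000) = 0.0207

(-0.1646, 0.0207, -0.5000)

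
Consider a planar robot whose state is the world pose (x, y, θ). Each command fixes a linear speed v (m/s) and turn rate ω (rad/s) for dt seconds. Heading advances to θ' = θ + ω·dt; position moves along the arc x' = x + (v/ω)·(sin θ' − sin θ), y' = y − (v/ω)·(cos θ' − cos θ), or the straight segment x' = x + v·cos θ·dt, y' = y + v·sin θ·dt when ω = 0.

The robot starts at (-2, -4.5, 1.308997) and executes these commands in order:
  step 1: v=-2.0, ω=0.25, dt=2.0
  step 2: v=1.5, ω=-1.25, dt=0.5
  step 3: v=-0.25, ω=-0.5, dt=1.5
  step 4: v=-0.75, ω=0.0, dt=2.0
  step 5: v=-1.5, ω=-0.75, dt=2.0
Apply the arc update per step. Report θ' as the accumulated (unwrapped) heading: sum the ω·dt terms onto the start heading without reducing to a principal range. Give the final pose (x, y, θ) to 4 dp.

step 1: θ'=1.8090 (R=-8.0000) → pose (-2.0467, -8.4582, 1.8090)
step 2: θ'=1.1840 (R=-1.2000) → pose (-1.9919, -7.7224, 1.1840)
step 3: θ'=0.4340 (R=0.5000) → pose (-2.2447, -7.9874, 0.4340)
step 4: θ'=0.4340 (straight) → pose (-3.6057, -8.6182, 0.4340)
step 5: θ'=-1.0660 (R=2.0000) → pose (-6.1972, -7.7708, -1.0660)

(-6.1972, -7.7708, -1.0660)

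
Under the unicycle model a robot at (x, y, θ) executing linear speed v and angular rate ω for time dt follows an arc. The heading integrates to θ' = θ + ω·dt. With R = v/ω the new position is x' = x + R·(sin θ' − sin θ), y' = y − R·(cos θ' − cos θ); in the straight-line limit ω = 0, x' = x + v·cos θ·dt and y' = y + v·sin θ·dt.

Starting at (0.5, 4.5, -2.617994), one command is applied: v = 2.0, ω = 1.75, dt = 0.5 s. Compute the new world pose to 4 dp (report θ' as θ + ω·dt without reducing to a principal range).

θ' = -2.6180 + 1.75·0.5 = -1.7430
R = v/ω = 2.0/1.75 = 1.1429
x' = 0.5 + 1.1429·(sin -1.7430 − sin -2.6180) = -0.0545
y' = 4.5 − 1.1429·(cos -1.7430 − cos -2.6180) = 3.7061

(-0.0545, 3.7061, -1.7430)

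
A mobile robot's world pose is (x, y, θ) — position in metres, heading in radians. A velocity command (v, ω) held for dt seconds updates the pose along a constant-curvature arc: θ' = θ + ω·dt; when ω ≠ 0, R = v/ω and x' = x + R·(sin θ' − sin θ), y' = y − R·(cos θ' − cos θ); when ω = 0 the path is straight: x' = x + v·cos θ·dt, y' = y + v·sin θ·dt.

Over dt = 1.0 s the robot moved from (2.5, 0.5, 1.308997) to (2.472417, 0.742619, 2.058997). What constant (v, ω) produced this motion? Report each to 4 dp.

v = 0.2500, ω = 0.7500

Δθ = 2.058997 − 1.308997 = 0.750000
ω = Δθ/dt = 0.750000/1.0 = 0.7500
R = −Δy/(cos θ' − cos θ) = 0.3333
v = R·ω = 0.3333·0.7500 = 0.2500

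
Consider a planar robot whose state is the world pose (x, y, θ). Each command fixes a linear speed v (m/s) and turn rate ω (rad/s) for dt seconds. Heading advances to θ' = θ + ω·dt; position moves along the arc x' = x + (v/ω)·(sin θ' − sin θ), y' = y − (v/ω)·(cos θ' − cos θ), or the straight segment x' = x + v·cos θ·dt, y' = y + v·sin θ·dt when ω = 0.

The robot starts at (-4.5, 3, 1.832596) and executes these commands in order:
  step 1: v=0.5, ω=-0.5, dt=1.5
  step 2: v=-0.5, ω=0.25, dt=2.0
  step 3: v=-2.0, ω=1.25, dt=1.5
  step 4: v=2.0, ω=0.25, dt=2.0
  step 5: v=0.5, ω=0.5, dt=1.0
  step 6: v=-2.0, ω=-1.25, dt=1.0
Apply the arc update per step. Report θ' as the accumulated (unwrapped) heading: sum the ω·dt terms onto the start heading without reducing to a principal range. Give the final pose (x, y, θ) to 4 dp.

(-4.6913, -0.0983, 3.2076)

step 1: θ'=1.0826 (R=-1.0000) → pose (-4.4173, 3.7279, 1.0826)
step 2: θ'=1.5826 (R=-2.0000) → pose (-4.6508, 2.7662, 1.5826)
step 3: θ'=3.4576 (R=-1.6000) → pose (-2.5536, 1.2643, 3.4576)
step 4: θ'=3.9576 (R=8.0000) → pose (-5.8948, -0.8585, 3.9576)
step 5: θ'=4.4576 (R=1.0000) → pose (-6.1341, -1.2916, 4.4576)
step 6: θ'=3.2076 (R=1.6000) → pose (-4.6913, -0.0983, 3.2076)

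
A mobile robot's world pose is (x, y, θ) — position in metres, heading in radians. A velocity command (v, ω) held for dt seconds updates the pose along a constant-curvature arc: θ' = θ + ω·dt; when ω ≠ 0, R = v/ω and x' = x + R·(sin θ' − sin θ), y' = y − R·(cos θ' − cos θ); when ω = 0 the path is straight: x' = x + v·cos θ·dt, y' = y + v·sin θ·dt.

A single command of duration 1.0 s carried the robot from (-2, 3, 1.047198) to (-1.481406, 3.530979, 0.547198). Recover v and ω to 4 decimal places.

v = 0.7500, ω = -0.5000

Δθ = 0.547198 − 1.047198 = -0.500000
ω = Δθ/dt = -0.500000/1.0 = -0.5000
R = −Δy/(cos θ' − cos θ) = -1.5000
v = R·ω = -1.5000·-0.5000 = 0.7500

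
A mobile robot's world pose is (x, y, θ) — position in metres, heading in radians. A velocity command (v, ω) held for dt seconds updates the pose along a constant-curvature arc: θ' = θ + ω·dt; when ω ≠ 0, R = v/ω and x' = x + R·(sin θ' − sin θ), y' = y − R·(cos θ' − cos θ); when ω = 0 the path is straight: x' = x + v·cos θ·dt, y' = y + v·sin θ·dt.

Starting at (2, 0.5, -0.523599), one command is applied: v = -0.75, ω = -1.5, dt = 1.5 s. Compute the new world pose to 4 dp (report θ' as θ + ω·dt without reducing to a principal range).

(2.0701, 1.3995, -2.7736)

θ' = -0.5236 + -1.5·1.5 = -2.7736
R = v/ω = -0.75/-1.5 = 0.5000
x' = 2 + 0.5000·(sin -2.7736 − sin -0.5236) = 2.0701
y' = 0.5 − 0.5000·(cos -2.7736 − cos -0.5236) = 1.3995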